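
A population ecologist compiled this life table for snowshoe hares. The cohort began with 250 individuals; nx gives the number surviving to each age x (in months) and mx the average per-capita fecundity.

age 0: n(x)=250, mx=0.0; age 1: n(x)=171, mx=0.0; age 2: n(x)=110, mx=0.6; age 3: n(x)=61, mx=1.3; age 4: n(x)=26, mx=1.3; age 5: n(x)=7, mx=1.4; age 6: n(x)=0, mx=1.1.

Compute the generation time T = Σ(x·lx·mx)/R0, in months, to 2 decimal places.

2.93

lx = nx/n0 = nx/250: 1, 0.684, 0.44, 0.244, 0.104, 0.028, 0
lx·mx: 0, 0, 0.264, 0.3172, 0.1352, 0.0392, 0 → R0 = 0.7556
x·lx·mx: 0, 0, 0.528, 0.9516, 0.5408, 0.196, 0 → Σ = 2.2164
T = 2.2164 / 0.7556 = 2.933298… → 2.93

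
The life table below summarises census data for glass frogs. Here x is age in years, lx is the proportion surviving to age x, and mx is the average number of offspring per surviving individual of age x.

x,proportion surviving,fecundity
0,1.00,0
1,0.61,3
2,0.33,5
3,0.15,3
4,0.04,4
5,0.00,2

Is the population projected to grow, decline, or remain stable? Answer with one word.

R0 = Σ lx·mx = 0 + 1.83 + 1.65 + 0.45 + 0.16 + 0 = 4.09
R0 > 1, so the population is growing.

growing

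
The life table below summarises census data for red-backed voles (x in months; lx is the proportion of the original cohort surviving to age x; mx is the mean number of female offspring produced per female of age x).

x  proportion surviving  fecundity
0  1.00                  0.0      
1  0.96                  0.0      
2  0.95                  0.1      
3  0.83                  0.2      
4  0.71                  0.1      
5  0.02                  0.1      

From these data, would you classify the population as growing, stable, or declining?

declining

R0 = Σ lx·mx = 0 + 0 + 0.095 + 0.166 + 0.071 + 0.002 = 0.334
R0 < 1, so the population is declining.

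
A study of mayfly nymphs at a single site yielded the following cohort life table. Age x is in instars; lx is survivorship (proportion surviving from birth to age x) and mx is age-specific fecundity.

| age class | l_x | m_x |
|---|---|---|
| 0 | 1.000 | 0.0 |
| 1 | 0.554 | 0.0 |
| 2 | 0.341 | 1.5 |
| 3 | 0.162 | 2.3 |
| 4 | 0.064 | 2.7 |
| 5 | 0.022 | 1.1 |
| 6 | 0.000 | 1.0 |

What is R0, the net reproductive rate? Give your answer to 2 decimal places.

1.08

lx·mx by age: 0, 0, 0.5115, 0.3726, 0.1728, 0.0242, 0
R0 = Σ lx·mx = 1.0811 → 1.08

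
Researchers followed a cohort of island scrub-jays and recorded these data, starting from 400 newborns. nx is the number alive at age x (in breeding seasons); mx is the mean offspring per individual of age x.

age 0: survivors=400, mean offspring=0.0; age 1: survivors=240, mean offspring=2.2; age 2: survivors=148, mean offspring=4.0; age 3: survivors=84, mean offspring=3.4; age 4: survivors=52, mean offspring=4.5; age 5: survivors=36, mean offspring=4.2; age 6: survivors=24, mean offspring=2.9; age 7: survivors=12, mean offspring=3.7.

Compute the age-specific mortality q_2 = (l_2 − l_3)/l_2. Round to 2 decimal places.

0.43

lx = nx/n0 = nx/400: 1, 0.6, 0.37, 0.21, 0.13, 0.09, 0.06, 0.03
q_2 = (l_2 − l_3) / l_2 = (0.37 − 0.21) / 0.37
     = 0.16 / 0.37 = 0.432432… → 0.43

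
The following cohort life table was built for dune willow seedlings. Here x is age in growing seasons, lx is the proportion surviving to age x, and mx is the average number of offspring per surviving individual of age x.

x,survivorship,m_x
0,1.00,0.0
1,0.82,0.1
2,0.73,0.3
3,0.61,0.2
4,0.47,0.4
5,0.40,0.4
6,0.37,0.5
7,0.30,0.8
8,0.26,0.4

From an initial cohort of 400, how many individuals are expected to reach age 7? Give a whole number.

120

Expected survivors = N0 · l_7 = 400 × 0.30 = 120 → 120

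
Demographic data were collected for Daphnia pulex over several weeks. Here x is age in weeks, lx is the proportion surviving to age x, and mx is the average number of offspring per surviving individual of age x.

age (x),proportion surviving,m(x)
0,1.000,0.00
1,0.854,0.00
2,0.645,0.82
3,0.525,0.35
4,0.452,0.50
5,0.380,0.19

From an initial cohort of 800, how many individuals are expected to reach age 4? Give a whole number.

362

Expected survivors = N0 · l_4 = 800 × 0.452 = 361.6 → 362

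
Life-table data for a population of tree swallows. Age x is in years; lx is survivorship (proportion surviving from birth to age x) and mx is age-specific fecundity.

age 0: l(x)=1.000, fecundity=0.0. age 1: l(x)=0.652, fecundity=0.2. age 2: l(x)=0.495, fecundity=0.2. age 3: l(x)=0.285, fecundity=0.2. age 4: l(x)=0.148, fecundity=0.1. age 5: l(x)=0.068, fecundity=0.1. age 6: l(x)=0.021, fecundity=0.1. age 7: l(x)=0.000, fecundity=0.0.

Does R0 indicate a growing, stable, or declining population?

declining

R0 = Σ lx·mx = 0 + 0.1304 + 0.099 + 0.057 + 0.0148 + 0.0068 + 0.0021 + 0 = 0.3101
R0 < 1, so the population is declining.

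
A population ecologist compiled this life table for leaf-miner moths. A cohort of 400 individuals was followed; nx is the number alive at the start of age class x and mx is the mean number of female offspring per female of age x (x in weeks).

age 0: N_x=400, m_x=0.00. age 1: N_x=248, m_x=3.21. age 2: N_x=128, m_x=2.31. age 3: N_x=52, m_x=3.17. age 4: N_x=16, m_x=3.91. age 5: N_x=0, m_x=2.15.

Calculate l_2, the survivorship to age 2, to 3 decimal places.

0.320

l_2 = n_2/n_0 = 128/400 = 0.32 → 0.320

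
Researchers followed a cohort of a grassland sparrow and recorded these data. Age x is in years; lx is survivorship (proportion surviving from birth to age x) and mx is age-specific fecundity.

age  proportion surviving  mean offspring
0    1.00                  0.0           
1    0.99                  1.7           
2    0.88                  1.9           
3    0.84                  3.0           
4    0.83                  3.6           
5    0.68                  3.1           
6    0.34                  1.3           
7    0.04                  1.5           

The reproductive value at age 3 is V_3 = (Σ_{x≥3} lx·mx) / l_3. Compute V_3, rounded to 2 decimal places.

lx·mx for x ≥ 3: 2.52, 2.988, 2.108, 0.442, 0.06 → sum = 8.118
V_3 = 8.118 / l_3 = 8.118 / 0.84 = 9.664286… → 9.66

9.66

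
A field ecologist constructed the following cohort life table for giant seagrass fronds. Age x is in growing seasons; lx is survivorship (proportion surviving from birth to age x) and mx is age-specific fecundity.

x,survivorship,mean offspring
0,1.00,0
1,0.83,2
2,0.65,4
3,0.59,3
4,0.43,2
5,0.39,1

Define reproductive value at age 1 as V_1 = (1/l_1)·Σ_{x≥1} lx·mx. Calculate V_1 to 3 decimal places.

lx·mx for x ≥ 1: 1.66, 2.6, 1.77, 0.86, 0.39 → sum = 7.28
V_1 = 7.28 / l_1 = 7.28 / 0.83 = 8.771084… → 8.771

8.771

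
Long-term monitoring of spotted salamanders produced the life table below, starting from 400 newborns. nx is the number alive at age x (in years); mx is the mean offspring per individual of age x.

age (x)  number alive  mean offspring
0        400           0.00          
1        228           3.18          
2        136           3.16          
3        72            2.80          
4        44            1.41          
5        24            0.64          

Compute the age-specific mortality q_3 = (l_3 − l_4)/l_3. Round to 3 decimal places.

lx = nx/n0 = nx/400: 1, 0.57, 0.34, 0.18, 0.11, 0.06
q_3 = (l_3 − l_4) / l_3 = (0.18 − 0.11) / 0.18
     = 0.07 / 0.18 = 0.388889… → 0.389

0.389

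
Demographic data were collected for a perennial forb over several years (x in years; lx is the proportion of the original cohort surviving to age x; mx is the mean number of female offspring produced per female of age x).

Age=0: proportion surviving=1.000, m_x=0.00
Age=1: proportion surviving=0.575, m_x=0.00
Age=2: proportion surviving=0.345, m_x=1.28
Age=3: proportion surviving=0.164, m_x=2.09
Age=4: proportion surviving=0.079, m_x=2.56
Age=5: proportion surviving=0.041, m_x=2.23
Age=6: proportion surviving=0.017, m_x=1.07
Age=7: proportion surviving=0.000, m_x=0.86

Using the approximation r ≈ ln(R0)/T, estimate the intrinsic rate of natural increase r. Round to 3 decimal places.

R0 = Σ lx·mx = 0 + 0 + 0.4416 + 0.34276 + 0.20224 + 0.09143 + 0.01819 + 0 = 1.09622
Σ x·lx·mx = 3.28673; T = 3.28673/1.09622 = 2.99824…
r ≈ ln(R0)/T = ln(1.09622)/2.99824… = 0.03064… → 0.031

0.031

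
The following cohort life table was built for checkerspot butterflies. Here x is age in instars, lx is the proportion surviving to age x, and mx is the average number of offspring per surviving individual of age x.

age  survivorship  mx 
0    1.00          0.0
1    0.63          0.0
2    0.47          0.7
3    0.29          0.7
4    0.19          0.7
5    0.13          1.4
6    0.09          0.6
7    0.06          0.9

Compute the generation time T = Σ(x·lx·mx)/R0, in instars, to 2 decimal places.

lx·mx: 0, 0, 0.329, 0.203, 0.133, 0.182, 0.054, 0.054 → R0 = 0.955
x·lx·mx: 0, 0, 0.658, 0.609, 0.532, 0.91, 0.324, 0.378 → Σ = 3.411
T = 3.411 / 0.955 = 3.571728… → 3.57

3.57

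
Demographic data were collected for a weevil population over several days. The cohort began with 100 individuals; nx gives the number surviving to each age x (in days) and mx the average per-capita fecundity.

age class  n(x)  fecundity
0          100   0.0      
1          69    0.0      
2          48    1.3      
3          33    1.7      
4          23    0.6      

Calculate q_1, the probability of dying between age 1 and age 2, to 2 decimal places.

0.30

lx = nx/n0 = nx/100: 1, 0.69, 0.48, 0.33, 0.23
q_1 = (l_1 − l_2) / l_1 = (0.69 − 0.48) / 0.69
     = 0.21 / 0.69 = 0.304348… → 0.30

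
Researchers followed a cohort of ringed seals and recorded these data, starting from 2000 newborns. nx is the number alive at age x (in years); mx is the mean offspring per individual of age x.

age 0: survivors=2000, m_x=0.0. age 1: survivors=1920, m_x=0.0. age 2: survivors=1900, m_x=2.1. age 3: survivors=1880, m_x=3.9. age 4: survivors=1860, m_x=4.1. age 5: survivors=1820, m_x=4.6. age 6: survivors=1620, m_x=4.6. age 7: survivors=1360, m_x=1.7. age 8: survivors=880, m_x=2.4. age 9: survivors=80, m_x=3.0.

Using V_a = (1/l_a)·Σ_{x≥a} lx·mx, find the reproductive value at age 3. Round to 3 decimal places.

18.854

lx = nx/n0 = nx/2000: 1, 0.96, 0.95, 0.94, 0.93, 0.91, 0.81, 0.68, 0.44, 0.04
lx·mx for x ≥ 3: 3.666, 3.813, 4.186, 3.726, 1.156, 1.056, 0.12 → sum = 17.723
V_3 = 17.723 / l_3 = 17.723 / 0.94 = 18.854255… → 18.854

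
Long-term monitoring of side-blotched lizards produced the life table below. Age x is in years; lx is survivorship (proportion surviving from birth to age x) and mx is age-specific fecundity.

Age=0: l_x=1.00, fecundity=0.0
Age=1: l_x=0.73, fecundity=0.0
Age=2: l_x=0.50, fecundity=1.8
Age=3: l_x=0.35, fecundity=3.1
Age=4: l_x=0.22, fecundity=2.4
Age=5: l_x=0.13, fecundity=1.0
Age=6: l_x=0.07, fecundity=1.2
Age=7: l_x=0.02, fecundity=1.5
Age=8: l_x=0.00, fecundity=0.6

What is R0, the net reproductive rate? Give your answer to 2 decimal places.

2.76

lx·mx by age: 0, 0, 0.9, 1.085, 0.528, 0.13, 0.084, 0.03, 0
R0 = Σ lx·mx = 2.757 → 2.76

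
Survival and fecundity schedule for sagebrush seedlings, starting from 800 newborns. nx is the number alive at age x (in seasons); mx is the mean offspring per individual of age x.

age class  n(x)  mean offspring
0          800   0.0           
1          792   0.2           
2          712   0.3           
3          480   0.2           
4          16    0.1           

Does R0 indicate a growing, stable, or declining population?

lx = nx/n0 = nx/800: 1, 0.99, 0.89, 0.6, 0.02
R0 = Σ lx·mx = 0 + 0.198 + 0.267 + 0.12 + 0.002 = 0.587
R0 < 1, so the population is declining.

declining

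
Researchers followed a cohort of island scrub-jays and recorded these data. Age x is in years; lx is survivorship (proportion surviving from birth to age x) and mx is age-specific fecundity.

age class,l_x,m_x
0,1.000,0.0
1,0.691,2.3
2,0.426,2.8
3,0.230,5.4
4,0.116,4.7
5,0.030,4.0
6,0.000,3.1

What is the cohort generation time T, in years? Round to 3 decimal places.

2.235

lx·mx: 0, 1.5893, 1.1928, 1.242, 0.5452, 0.12, 0 → R0 = 4.6893
x·lx·mx: 0, 1.5893, 2.3856, 3.726, 2.1808, 0.6, 0 → Σ = 10.4817
T = 10.4817 / 4.6893 = 2.235238… → 2.235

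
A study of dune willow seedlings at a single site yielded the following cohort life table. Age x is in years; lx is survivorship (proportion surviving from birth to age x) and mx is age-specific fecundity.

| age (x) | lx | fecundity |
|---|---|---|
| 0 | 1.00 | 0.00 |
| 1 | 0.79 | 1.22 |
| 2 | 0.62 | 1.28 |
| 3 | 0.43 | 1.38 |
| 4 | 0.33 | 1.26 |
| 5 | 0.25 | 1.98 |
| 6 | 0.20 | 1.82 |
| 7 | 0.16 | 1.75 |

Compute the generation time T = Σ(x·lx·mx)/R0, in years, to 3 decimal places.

3.230

lx·mx: 0, 0.9638, 0.7936, 0.5934, 0.4158, 0.495, 0.364, 0.28 → R0 = 3.9056
x·lx·mx: 0, 0.9638, 1.5872, 1.7802, 1.6632, 2.475, 2.184, 1.96 → Σ = 12.6134
T = 12.6134 / 3.9056 = 3.229568… → 3.230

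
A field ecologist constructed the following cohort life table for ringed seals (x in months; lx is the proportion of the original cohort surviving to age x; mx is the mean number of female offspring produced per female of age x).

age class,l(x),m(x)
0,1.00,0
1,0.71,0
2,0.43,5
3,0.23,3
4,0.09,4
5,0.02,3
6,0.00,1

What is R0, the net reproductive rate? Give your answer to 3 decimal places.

lx·mx by age: 0, 0, 2.15, 0.69, 0.36, 0.06, 0
R0 = Σ lx·mx = 3.26 → 3.260

3.260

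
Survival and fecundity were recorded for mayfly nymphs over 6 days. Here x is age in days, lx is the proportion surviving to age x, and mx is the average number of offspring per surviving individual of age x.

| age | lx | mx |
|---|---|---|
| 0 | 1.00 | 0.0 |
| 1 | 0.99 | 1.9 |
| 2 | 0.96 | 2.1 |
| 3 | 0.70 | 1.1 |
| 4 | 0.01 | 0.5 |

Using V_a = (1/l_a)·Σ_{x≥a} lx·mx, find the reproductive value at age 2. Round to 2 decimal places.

lx·mx for x ≥ 2: 2.016, 0.77, 0.005 → sum = 2.791
V_2 = 2.791 / l_2 = 2.791 / 0.96 = 2.907292… → 2.91

2.91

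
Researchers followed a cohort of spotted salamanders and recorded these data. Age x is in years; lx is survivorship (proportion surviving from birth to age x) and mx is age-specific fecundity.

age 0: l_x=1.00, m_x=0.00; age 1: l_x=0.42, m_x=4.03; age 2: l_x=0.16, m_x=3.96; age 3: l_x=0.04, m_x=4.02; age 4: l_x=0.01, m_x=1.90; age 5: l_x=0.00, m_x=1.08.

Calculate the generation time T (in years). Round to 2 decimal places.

lx·mx: 0, 1.6926, 0.6336, 0.1608, 0.019, 0 → R0 = 2.506
x·lx·mx: 0, 1.6926, 1.2672, 0.4824, 0.076, 0 → Σ = 3.5182
T = 3.5182 / 2.506 = 1.403911… → 1.40

1.40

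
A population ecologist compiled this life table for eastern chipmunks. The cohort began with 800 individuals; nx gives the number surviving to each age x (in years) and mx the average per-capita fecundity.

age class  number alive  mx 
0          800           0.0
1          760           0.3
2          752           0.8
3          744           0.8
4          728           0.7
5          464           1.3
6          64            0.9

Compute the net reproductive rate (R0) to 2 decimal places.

3.24

lx = nx/n0 = nx/800: 1, 0.95, 0.94, 0.93, 0.91, 0.58, 0.08
lx·mx by age: 0, 0.285, 0.752, 0.744, 0.637, 0.754, 0.072
R0 = Σ lx·mx = 3.244 → 3.24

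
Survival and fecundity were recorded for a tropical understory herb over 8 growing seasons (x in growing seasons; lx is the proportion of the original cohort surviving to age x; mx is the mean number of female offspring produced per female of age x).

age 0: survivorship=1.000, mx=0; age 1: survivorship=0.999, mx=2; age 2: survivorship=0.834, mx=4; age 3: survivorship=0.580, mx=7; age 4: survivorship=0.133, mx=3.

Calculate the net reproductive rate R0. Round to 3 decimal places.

lx·mx by age: 0, 1.998, 3.336, 4.06, 0.399
R0 = Σ lx·mx = 9.793 → 9.793

9.793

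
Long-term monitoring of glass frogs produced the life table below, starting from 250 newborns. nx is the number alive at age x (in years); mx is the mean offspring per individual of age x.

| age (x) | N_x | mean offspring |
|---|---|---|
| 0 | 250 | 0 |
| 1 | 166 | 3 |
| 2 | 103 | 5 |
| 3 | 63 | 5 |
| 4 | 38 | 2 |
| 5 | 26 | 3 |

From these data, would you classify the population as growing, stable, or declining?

lx = nx/n0 = nx/250: 1, 0.664, 0.412, 0.252, 0.152, 0.104
R0 = Σ lx·mx = 0 + 1.992 + 2.06 + 1.26 + 0.304 + 0.312 = 5.928
R0 > 1, so the population is growing.

growing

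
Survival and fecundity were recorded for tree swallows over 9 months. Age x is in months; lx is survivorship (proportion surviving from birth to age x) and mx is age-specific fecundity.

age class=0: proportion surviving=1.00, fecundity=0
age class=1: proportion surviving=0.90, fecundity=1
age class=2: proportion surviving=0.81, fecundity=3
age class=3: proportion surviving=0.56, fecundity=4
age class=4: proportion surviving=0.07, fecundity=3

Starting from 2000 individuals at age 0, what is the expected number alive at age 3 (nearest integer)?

Expected survivors = N0 · l_3 = 2000 × 0.56 = 1120 → 1120

1120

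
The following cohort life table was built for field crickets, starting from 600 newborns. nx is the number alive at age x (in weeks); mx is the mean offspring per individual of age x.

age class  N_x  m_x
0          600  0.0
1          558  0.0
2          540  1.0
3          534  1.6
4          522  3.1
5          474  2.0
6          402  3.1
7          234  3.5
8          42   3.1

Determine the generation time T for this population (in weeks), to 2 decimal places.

4.73

lx = nx/n0 = nx/600: 1, 0.93, 0.9, 0.89, 0.87, 0.79, 0.67, 0.39, 0.07
lx·mx: 0, 0, 0.9, 1.424, 2.697, 1.58, 2.077, 1.365, 0.217 → R0 = 10.26
x·lx·mx: 0, 0, 1.8, 4.272, 10.788, 7.9, 12.462, 9.555, 1.736 → Σ = 48.513
T = 48.513 / 10.26 = 4.728363… → 4.73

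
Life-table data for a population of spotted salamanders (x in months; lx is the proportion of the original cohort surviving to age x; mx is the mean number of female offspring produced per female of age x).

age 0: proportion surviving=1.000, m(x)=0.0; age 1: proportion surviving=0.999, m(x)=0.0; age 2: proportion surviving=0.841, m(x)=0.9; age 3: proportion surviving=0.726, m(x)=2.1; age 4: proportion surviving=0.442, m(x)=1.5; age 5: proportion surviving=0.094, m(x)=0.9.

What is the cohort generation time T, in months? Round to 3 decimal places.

3.025

lx·mx: 0, 0, 0.7569, 1.5246, 0.663, 0.0846 → R0 = 3.0291
x·lx·mx: 0, 0, 1.5138, 4.5738, 2.652, 0.423 → Σ = 9.1626
T = 9.1626 / 3.0291 = 3.024859… → 3.025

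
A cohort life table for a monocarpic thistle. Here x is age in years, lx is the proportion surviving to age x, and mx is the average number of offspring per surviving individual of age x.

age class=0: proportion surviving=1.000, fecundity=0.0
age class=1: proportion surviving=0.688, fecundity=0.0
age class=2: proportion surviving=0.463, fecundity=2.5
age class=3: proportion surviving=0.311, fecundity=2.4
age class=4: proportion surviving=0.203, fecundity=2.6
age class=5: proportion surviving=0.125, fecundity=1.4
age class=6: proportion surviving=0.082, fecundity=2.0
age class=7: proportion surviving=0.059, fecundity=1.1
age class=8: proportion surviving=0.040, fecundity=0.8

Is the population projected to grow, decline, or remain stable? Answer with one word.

growing

R0 = Σ lx·mx = 0 + 0 + 1.1575 + 0.7464 + 0.5278 + 0.175 + 0.164 + 0.0649 + 0.032 = 2.8676
R0 > 1, so the population is growing.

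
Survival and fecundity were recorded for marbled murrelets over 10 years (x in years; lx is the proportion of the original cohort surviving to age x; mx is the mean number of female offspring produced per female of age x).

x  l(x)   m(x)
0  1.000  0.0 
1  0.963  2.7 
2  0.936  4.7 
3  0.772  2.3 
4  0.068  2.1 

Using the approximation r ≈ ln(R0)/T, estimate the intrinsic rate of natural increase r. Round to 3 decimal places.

R0 = Σ lx·mx = 0 + 2.6001 + 4.3992 + 1.7756 + 0.1428 = 8.9177
Σ x·lx·mx = 17.2965; T = 17.2965/8.9177 = 1.93957…
r ≈ ln(R0)/T = ln(8.9177)/1.93957… = 1.1281… → 1.128

1.128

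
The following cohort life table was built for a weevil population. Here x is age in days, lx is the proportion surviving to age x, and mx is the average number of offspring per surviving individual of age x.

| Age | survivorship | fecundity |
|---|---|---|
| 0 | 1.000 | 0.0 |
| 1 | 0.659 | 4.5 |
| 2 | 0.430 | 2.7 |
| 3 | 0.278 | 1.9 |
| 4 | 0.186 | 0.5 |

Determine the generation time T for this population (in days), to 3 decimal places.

1.526

lx·mx: 0, 2.9655, 1.161, 0.5282, 0.093 → R0 = 4.7477
x·lx·mx: 0, 2.9655, 2.322, 1.5846, 0.372 → Σ = 7.2441
T = 7.2441 / 4.7477 = 1.525812… → 1.526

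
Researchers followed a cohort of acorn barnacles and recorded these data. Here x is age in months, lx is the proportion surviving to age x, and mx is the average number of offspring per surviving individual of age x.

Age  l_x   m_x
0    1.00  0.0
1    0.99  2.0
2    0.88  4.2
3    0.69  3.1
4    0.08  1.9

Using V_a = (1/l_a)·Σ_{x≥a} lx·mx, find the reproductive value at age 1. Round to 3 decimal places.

lx·mx for x ≥ 1: 1.98, 3.696, 2.139, 0.152 → sum = 7.967
V_1 = 7.967 / l_1 = 7.967 / 0.99 = 8.047475… → 8.047

8.047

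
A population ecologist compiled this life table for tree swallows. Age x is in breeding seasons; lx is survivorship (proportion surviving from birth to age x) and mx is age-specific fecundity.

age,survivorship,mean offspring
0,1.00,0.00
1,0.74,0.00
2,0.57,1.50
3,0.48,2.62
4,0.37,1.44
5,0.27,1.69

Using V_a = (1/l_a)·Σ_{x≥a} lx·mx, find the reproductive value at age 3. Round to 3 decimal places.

lx·mx for x ≥ 3: 1.2576, 0.5328, 0.4563 → sum = 2.2467
V_3 = 2.2467 / l_3 = 2.2467 / 0.48 = 4.680625 → 4.681

4.681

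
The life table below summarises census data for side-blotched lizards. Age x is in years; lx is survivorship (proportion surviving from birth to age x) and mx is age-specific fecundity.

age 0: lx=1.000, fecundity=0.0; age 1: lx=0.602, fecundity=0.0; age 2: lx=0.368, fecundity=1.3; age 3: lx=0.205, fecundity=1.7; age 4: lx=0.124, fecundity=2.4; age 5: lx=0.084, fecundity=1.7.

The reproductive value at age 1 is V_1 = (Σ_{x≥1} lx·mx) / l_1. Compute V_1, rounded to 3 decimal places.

lx·mx for x ≥ 1: 0, 0.4784, 0.3485, 0.2976, 0.1428 → sum = 1.2673
V_1 = 1.2673 / l_1 = 1.2673 / 0.602 = 2.10515… → 2.105

2.105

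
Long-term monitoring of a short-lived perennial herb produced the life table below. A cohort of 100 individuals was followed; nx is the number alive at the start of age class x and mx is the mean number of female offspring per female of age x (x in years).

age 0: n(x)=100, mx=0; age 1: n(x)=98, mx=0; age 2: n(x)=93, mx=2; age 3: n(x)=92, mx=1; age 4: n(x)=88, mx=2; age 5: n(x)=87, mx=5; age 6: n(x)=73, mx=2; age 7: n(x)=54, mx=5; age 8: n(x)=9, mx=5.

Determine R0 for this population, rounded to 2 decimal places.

13.50

lx = nx/n0 = nx/100: 1, 0.98, 0.93, 0.92, 0.88, 0.87, 0.73, 0.54, 0.09
lx·mx by age: 0, 0, 1.86, 0.92, 1.76, 4.35, 1.46, 2.7, 0.45
R0 = Σ lx·mx = 13.5 → 13.50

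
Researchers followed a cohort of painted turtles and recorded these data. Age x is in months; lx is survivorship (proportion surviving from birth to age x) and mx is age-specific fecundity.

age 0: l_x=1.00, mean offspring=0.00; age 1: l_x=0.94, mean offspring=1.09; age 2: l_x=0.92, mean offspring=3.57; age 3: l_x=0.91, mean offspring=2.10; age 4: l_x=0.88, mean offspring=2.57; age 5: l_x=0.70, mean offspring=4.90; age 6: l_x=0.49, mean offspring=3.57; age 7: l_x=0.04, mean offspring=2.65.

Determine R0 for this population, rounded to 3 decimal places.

13.767

lx·mx by age: 0, 1.0246, 3.2844, 1.911, 2.2616, 3.43, 1.7493, 0.106
R0 = Σ lx·mx = 13.7669 → 13.767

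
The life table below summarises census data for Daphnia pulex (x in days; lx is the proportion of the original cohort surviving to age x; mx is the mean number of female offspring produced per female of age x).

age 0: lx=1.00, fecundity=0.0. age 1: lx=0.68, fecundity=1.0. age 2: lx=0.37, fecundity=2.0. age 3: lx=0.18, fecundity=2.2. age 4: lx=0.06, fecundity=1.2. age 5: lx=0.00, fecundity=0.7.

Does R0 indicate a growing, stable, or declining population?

growing

R0 = Σ lx·mx = 0 + 0.68 + 0.74 + 0.396 + 0.072 + 0 = 1.888
R0 > 1, so the population is growing.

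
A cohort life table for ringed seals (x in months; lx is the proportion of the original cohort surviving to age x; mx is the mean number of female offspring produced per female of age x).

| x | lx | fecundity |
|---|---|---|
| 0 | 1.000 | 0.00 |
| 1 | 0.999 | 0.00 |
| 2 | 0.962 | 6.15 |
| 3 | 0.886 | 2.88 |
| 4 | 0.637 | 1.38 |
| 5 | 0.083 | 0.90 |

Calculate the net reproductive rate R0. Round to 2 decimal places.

lx·mx by age: 0, 0, 5.9163, 2.55168, 0.87906, 0.0747
R0 = Σ lx·mx = 9.42174 → 9.42

9.42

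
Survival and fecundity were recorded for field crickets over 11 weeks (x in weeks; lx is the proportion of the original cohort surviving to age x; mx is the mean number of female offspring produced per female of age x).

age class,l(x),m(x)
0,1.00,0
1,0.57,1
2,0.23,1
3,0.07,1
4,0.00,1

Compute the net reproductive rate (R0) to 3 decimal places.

lx·mx by age: 0, 0.57, 0.23, 0.07, 0
R0 = Σ lx·mx = 0.87 → 0.870

0.870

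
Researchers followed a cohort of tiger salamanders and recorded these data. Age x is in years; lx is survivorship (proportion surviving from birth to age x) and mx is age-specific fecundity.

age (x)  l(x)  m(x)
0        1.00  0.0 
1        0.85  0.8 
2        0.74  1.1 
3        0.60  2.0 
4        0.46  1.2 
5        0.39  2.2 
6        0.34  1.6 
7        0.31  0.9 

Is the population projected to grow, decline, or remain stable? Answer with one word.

R0 = Σ lx·mx = 0 + 0.68 + 0.814 + 1.2 + 0.552 + 0.858 + 0.544 + 0.279 = 4.927
R0 > 1, so the population is growing.

growing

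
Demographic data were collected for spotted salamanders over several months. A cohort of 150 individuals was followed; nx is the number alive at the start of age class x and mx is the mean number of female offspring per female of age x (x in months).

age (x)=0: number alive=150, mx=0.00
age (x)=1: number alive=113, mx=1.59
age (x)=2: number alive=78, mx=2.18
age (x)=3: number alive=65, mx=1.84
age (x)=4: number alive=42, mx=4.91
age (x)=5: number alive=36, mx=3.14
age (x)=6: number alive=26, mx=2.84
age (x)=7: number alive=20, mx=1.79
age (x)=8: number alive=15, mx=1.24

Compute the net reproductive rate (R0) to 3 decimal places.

lx = nx/n0 = nx/150: 1, 0.75333…, 0.52, 0.43333…, 0.28, 0.24, 0.17333…, 0.13333…, 0.1
lx·mx by age: 0, 1.1978…, 1.1336, 0.797333…, 1.3748, 0.7536, 0.492267…, 0.238667…, 0.124
R0 = Σ lx·mx = 6.112067… → 6.112

6.112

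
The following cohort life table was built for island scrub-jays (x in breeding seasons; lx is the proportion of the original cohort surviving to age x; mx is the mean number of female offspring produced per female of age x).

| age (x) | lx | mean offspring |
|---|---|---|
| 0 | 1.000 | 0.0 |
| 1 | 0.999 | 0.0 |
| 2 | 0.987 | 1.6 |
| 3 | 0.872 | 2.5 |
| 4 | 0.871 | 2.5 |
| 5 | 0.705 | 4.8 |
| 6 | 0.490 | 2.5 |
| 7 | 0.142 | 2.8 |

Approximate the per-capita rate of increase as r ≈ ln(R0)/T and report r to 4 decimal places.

0.5760

R0 = Σ lx·mx = 0 + 0 + 1.5792 + 2.18 + 2.1775 + 3.384 + 1.225 + 0.3976 = 10.9433
Σ x·lx·mx = 45.4616; T = 45.4616/10.9433 = 4.15429…
r ≈ ln(R0)/T = ln(10.9433)/4.15429… = 0.575966… → 0.5760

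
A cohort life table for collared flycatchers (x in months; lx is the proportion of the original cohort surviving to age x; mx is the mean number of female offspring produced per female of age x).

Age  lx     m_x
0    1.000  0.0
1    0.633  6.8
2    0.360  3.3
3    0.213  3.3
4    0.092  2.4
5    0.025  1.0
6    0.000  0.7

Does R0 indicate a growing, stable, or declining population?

growing

R0 = Σ lx·mx = 0 + 4.3044 + 1.188 + 0.7029 + 0.2208 + 0.025 + 0 = 6.4411
R0 > 1, so the population is growing.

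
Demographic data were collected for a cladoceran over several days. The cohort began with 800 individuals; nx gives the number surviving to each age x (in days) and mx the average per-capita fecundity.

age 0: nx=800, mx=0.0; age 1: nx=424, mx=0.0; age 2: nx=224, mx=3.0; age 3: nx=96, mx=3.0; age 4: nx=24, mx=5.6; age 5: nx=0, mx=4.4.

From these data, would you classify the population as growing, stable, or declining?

lx = nx/n0 = nx/800: 1, 0.53, 0.28, 0.12, 0.03, 0
R0 = Σ lx·mx = 0 + 0 + 0.84 + 0.36 + 0.168 + 0 = 1.368
R0 > 1, so the population is growing.

growing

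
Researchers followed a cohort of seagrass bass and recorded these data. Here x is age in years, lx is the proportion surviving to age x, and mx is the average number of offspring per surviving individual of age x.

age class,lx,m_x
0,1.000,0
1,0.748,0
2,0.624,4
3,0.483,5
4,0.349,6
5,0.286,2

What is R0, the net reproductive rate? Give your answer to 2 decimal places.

7.58

lx·mx by age: 0, 0, 2.496, 2.415, 2.094, 0.572
R0 = Σ lx·mx = 7.577 → 7.58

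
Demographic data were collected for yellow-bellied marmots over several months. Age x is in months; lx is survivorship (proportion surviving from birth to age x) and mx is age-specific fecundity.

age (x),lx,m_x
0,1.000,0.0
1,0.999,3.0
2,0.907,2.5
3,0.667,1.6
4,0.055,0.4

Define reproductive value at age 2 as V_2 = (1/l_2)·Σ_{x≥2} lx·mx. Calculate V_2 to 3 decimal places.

lx·mx for x ≥ 2: 2.2675, 1.0672, 0.022 → sum = 3.3567
V_2 = 3.3567 / l_2 = 3.3567 / 0.907 = 3.700882… → 3.701

3.701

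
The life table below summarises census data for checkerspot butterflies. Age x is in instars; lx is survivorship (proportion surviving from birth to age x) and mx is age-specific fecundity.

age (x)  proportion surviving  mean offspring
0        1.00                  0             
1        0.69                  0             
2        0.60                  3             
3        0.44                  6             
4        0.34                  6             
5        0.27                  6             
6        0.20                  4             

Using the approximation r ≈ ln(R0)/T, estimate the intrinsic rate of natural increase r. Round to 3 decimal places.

R0 = Σ lx·mx = 0 + 0 + 1.8 + 2.64 + 2.04 + 1.62 + 0.8 = 8.9
Σ x·lx·mx = 32.58; T = 32.58/8.9 = 3.66067…
r ≈ ln(R0)/T = ln(8.9)/3.66067… = 0.59717… → 0.597

0.597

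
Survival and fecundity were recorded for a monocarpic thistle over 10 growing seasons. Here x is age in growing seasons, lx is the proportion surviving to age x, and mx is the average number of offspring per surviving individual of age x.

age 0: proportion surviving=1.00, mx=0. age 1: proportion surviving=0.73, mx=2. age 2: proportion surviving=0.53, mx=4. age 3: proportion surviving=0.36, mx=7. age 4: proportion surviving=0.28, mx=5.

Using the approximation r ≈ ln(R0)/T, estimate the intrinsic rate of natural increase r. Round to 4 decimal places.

R0 = Σ lx·mx = 0 + 1.46 + 2.12 + 2.52 + 1.4 = 7.5
Σ x·lx·mx = 18.86; T = 18.86/7.5 = 2.51467…
r ≈ ln(R0)/T = ln(7.5)/2.51467… = 0.80126… → 0.8013

0.8013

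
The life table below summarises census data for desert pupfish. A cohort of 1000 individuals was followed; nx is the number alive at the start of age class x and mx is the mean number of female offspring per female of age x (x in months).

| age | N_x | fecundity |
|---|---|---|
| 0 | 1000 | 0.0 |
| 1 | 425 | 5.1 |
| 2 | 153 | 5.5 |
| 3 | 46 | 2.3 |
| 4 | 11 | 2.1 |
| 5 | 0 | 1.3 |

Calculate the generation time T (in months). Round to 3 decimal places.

1.358

lx = nx/n0 = nx/1000: 1, 0.425, 0.153, 0.046, 0.011, 0
lx·mx: 0, 2.1675, 0.8415, 0.1058, 0.0231, 0 → R0 = 3.1379
x·lx·mx: 0, 2.1675, 1.683, 0.3174, 0.0924, 0 → Σ = 4.2603
T = 4.2603 / 3.1379 = 1.357691… → 1.358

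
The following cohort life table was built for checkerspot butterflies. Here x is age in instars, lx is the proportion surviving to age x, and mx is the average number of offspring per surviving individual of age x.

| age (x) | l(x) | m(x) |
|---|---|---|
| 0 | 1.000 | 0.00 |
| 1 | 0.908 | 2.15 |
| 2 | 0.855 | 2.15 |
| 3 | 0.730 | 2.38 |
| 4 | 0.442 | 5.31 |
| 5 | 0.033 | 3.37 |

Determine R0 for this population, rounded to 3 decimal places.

lx·mx by age: 0, 1.9522, 1.83825, 1.7374, 2.34702, 0.11121
R0 = Σ lx·mx = 7.98608 → 7.986

7.986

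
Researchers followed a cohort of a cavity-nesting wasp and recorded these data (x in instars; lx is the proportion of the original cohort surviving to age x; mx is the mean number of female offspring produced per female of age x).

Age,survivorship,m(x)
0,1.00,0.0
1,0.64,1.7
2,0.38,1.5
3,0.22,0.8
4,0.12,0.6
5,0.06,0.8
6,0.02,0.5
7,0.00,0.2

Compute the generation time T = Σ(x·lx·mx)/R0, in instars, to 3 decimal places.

lx·mx: 0, 1.088, 0.57, 0.176, 0.072, 0.048, 0.01, 0 → R0 = 1.964
x·lx·mx: 0, 1.088, 1.14, 0.528, 0.288, 0.24, 0.06, 0 → Σ = 3.344
T = 3.344 / 1.964 = 1.702648… → 1.703

1.703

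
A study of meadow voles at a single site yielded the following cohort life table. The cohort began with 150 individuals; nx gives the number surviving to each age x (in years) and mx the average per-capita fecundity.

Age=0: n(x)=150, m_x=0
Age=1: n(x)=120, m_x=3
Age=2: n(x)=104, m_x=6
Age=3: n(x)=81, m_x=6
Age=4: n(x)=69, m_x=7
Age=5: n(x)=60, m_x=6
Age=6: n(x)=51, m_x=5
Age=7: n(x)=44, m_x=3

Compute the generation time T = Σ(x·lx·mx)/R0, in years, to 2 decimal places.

lx = nx/n0 = nx/150: 1, 0.8, 0.69333…, 0.54, 0.46, 0.4, 0.34, 0.29333…
lx·mx: 0, 2.4, 4.16…, 3.24, 3.22, 2.4, 1.7, 0.88… → R0 = 18…
x·lx·mx: 0, 2.4, 8.32…, 9.72, 12.88, 12, 10.2, 6.16… → Σ = 61.68…
T = 61.68… / 18… = 3.426667… → 3.43

3.43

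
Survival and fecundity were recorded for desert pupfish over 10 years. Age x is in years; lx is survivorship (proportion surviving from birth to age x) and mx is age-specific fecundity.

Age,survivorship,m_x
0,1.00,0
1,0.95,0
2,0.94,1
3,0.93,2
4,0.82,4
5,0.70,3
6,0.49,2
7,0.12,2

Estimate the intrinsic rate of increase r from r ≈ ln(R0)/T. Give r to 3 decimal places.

R0 = Σ lx·mx = 0 + 0 + 0.94 + 1.86 + 3.28 + 2.1 + 0.98 + 0.24 = 9.4
Σ x·lx·mx = 38.64; T = 38.64/9.4 = 4.11064…
r ≈ ln(R0)/T = ln(9.4)/4.11064… = 0.5451… → 0.545

0.545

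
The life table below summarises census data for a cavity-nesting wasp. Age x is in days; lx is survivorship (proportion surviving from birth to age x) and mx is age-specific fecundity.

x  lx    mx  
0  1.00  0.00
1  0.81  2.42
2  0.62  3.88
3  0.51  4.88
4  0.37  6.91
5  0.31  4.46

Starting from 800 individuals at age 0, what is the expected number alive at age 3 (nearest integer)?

Expected survivors = N0 · l_3 = 800 × 0.51 = 408 → 408

408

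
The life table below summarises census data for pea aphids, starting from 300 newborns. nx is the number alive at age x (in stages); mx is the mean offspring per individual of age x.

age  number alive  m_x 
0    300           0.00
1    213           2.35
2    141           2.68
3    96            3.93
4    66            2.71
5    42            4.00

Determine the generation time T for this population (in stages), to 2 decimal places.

2.46

lx = nx/n0 = nx/300: 1, 0.71, 0.47, 0.32, 0.22, 0.14
lx·mx: 0, 1.6685, 1.2596, 1.2576, 0.5962, 0.56 → R0 = 5.3419
x·lx·mx: 0, 1.6685, 2.5192, 3.7728, 2.3848, 2.8 → Σ = 13.1453
T = 13.1453 / 5.3419 = 2.460791… → 2.46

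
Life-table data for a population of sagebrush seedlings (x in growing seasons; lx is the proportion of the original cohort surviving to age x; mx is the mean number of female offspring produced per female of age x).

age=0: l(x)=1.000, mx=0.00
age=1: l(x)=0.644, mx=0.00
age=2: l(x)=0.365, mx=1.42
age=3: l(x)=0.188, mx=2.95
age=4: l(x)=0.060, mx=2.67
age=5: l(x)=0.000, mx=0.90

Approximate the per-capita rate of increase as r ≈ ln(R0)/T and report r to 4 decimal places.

0.0773

R0 = Σ lx·mx = 0 + 0 + 0.5183 + 0.5546 + 0.1602 + 0 = 1.2331
Σ x·lx·mx = 3.3412; T = 3.3412/1.2331 = 2.70959…
r ≈ ln(R0)/T = ln(1.2331)/2.70959… = 0.077329… → 0.0773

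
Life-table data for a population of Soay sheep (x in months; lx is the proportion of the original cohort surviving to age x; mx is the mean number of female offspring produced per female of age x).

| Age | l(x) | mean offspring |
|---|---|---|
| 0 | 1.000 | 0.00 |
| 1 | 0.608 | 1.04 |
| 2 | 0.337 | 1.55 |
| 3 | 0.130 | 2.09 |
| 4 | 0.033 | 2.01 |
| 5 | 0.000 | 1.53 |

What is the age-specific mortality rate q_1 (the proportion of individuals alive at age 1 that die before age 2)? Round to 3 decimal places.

0.446

q_1 = (l_1 − l_2) / l_1 = (0.608 − 0.337) / 0.608
     = 0.271 / 0.608 = 0.445724… → 0.446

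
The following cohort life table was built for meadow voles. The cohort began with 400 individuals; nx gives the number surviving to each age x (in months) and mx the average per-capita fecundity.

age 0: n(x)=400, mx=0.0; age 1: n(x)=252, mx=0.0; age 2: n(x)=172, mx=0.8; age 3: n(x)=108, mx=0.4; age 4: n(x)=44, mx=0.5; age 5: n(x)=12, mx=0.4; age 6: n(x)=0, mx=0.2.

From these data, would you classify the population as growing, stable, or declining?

declining

lx = nx/n0 = nx/400: 1, 0.63, 0.43, 0.27, 0.11, 0.03, 0
R0 = Σ lx·mx = 0 + 0 + 0.344 + 0.108 + 0.055 + 0.012 + 0 = 0.519
R0 < 1, so the population is declining.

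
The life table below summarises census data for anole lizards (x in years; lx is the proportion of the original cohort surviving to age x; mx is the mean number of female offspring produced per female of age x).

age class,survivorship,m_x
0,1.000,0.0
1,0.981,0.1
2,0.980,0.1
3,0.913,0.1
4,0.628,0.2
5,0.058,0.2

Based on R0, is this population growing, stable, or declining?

declining

R0 = Σ lx·mx = 0 + 0.0981 + 0.098 + 0.0913 + 0.1256 + 0.0116 = 0.4246
R0 < 1, so the population is declining.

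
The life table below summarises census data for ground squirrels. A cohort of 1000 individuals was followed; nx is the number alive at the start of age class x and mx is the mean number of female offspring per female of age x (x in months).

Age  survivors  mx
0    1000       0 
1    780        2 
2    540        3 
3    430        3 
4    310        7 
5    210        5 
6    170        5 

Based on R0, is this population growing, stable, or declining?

lx = nx/n0 = nx/1000: 1, 0.78, 0.54, 0.43, 0.31, 0.21, 0.17
R0 = Σ lx·mx = 0 + 1.56 + 1.62 + 1.29 + 2.17 + 1.05 + 0.85 = 8.54
R0 > 1, so the population is growing.

growing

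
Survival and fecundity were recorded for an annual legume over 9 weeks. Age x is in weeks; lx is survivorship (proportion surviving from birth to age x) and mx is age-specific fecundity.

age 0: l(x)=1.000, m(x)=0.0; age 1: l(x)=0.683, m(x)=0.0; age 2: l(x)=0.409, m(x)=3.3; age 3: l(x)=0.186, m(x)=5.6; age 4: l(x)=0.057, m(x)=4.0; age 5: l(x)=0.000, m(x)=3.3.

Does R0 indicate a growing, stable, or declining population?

R0 = Σ lx·mx = 0 + 0 + 1.3497 + 1.0416 + 0.228 + 0 = 2.6193
R0 > 1, so the population is growing.

growing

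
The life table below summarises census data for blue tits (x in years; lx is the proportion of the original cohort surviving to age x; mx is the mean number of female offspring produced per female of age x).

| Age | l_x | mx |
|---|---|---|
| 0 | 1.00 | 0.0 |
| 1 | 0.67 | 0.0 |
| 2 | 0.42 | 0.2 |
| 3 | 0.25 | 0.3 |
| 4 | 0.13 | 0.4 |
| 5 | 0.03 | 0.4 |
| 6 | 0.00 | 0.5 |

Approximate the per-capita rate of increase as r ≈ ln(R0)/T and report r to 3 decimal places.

-0.506

R0 = Σ lx·mx = 0 + 0 + 0.084 + 0.075 + 0.052 + 0.012 + 0 = 0.223
Σ x·lx·mx = 0.661; T = 0.661/0.223 = 2.96413…
r ≈ ln(R0)/T = ln(0.223)/2.96413… = -0.50625… → -0.506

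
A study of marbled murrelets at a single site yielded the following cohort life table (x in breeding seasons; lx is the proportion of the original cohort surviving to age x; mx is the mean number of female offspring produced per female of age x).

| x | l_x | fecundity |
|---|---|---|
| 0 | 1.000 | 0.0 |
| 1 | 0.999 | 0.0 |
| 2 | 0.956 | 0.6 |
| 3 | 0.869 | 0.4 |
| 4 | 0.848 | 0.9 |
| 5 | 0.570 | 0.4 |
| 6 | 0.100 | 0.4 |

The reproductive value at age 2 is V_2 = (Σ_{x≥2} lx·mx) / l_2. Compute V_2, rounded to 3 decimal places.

lx·mx for x ≥ 2: 0.5736, 0.3476, 0.7632, 0.228, 0.04 → sum = 1.9524
V_2 = 1.9524 / l_2 = 1.9524 / 0.956 = 2.042259… → 2.042

2.042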